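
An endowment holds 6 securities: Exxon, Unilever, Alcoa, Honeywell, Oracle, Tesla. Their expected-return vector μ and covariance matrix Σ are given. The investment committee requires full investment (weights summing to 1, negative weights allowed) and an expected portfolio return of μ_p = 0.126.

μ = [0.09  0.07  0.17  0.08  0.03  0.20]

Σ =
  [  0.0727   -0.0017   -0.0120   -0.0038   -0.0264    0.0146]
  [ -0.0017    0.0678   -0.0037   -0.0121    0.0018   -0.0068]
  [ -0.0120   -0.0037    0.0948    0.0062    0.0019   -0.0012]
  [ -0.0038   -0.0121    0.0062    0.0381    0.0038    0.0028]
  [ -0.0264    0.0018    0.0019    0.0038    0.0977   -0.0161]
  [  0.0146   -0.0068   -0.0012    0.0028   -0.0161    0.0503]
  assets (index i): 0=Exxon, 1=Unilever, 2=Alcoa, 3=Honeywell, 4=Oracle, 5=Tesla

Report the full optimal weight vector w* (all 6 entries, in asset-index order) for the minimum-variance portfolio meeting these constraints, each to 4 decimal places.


u=Σ⁻¹μ = [1.3068  1.9324  1.9253  2.1052  1.1922  4.1684]
v=Σ⁻¹𝟙 = [19.8248  22.9860  11.8979  30.2945  17.2795  21.3621]
a=μᵀu=1.618040  b=𝟙ᵀu=12.630264  c=𝟙ᵀv=123.644769  D=ac−b²=40.538629
λ₁=(c·0.126−b)/D = (123.644769·0.126−12.630264)/40.538629 = 0.072745
λ₂=(a−b·0.126)/D = (1.618040−12.630264·0.126)/40.538629 = 0.000657
w* = 0.072745·u + 0.000657·v:
  w_0 = 0.072745·1.3068 + 0.000657·19.8248 = 0.1081  (Exxon)
  w_1 = 0.072745·1.9324 + 0.000657·22.9860 = 0.1557  (Unilever)
  w_2 = 0.072745·1.9253 + 0.000657·11.8979 = 0.1479  (Alcoa)
  w_3 = 0.072745·2.1052 + 0.000657·30.2945 = 0.1730  (Honeywell)
  w_4 = 0.072745·1.1922 + 0.000657·17.2795 = 0.0981  (Oracle)
  w_5 = 0.072745·4.1684 + 0.000657·21.3621 = 0.3173  (Tesla)
Σw_i=1.0000  μᵀw=0.1260
σ²=wᵀΣw=λ₁·μ_p+λ₂ = 0.072745·0.126 + 0.000657 = 0.009823 ≈ 0.0098

0.1081  0.1557  0.1479  0.1730  0.0981  0.3173


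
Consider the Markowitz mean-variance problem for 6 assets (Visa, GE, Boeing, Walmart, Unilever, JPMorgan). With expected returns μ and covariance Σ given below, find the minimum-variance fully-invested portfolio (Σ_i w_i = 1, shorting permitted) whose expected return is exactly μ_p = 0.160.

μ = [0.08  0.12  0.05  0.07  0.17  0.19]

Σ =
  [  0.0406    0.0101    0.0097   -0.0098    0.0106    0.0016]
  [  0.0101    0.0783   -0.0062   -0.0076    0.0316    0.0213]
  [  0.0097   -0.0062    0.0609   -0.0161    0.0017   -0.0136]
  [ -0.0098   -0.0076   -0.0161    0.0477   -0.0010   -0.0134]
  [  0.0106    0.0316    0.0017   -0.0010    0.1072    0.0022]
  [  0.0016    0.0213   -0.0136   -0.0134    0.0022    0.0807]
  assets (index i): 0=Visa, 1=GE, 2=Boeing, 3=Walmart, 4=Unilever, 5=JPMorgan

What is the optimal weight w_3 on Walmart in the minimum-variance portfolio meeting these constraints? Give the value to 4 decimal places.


0.1619

u=Σ⁻¹μ = [1.7428  0.4927  2.1927  3.5445  1.2026  3.1151]
v=Σ⁻¹𝟙 = [23.9783  8.7910  29.7454  43.5163  3.8543  21.7294]
a=μᵀu=1.352611  b=𝟙ᵀu=12.290408  c=𝟙ᵀv=131.614661  D=ac−b²=26.969277
λ₁=(c·0.160−b)/D = (131.614661·0.160−12.290408)/26.969277 = 0.325108
λ₂=(a−b·0.160)/D = (1.352611−12.290408·0.160)/26.969277 = -0.022761
w* = 0.325108·u + -0.022761·v:
  w_0 = 0.325108·1.7428 + -0.022761·23.9783 = 0.0208  (Visa)
  w_1 = 0.325108·0.4927 + -0.022761·8.7910 = -0.0399  (GE)
  w_2 = 0.325108·2.1927 + -0.022761·29.7454 = 0.0358  (Boeing)
  w_3 = 0.325108·3.5445 + -0.022761·43.5163 = 0.1619  (Walmart)
  w_4 = 0.325108·1.2026 + -0.022761·3.8543 = 0.3033  (Unilever)
  w_5 = 0.325108·3.1151 + -0.022761·21.7294 = 0.5182  (JPMorgan)
Σw_i=1.0000  μᵀw=0.1600
σ²=wᵀΣw=λ₁·μ_p+λ₂ = 0.325108·0.160 + -0.022761 = 0.029256 ≈ 0.0293


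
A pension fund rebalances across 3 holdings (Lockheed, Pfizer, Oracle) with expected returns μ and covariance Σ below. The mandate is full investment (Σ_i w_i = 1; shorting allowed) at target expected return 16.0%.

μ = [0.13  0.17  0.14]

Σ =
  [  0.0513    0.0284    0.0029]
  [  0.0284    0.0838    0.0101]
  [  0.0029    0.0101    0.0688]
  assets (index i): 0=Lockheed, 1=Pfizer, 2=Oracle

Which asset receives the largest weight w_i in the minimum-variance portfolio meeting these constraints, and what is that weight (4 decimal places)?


Pfizer (0.6665)

u=Σ⁻¹μ = [1.7593  1.2176  1.7820]
v=Σ⁻¹𝟙 = [16.0279  4.9179  13.1373]
a=μᵀu=0.685183  b=𝟙ᵀu=4.758901  c=𝟙ᵀv=34.083167  D=ac−b²=0.706055
λ₁=(c·0.160−b)/D = (34.083167·0.160−4.758901)/0.706055 = 0.983502
λ₂=(a−b·0.160)/D = (0.685183−4.758901·0.160)/0.706055 = -0.107983
w* = 0.983502·u + -0.107983·v:
  w_0 = 0.983502·1.7593 + -0.107983·16.0279 = -0.0005  (Lockheed)
  w_1 = 0.983502·1.2176 + -0.107983·4.9179 = 0.6665  (Pfizer)
  w_2 = 0.983502·1.7820 + -0.107983·13.1373 = 0.3340  (Oracle)
Σw_i=1.0000  μᵀw=0.1600
σ²=wᵀΣw=λ₁·μ_p+λ₂ = 0.983502·0.160 + -0.107983 = 0.049378 ≈ 0.0494


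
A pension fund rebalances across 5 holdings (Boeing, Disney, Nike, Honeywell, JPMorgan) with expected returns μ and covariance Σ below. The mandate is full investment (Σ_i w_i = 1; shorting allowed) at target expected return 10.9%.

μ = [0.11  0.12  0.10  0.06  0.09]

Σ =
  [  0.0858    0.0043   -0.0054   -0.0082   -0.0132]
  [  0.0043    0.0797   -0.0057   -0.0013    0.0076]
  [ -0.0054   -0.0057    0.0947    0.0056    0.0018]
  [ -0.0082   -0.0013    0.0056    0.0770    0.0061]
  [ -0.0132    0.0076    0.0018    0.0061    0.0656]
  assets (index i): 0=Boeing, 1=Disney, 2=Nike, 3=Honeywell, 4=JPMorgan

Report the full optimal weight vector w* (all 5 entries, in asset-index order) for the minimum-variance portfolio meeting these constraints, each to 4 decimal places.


g=Σ⁻¹μ = [1.5790  1.3798  1.1562  0.7736  1.4262]
h=Σ⁻¹𝟙 = [15.4020  11.2329  11.0627  12.7805  15.5497]
a=μᵀg=0.629655  b=𝟙ᵀg=6.314749  c=𝟙ᵀh=66.027857  D=ac−b²=1.698691
λ₁=(c·0.109−b)/D = (66.027857·0.109−6.314749)/1.698691 = 0.519392
λ₂=(a−b·0.109)/D = (0.629655−6.314749·0.109)/1.698691 = -0.034528
w* = 0.519392·g + -0.034528·h:
  w_0 = 0.519392·1.5790 + -0.034528·15.4020 = 0.2883  (Boeing)
  w_1 = 0.519392·1.3798 + -0.034528·11.2329 = 0.3288  (Disney)
  w_2 = 0.519392·1.1562 + -0.034528·11.0627 = 0.2185  (Nike)
  w_3 = 0.519392·0.7736 + -0.034528·12.7805 = -0.0395  (Honeywell)
  w_4 = 0.519392·1.4262 + -0.034528·15.5497 = 0.2038  (JPMorgan)
Σw_i=1.0000  μᵀw=0.1090
σ²=wᵀΣw=λ₁·μ_p+λ₂ = 0.519392·0.109 + -0.034528 = 0.022085 ≈ 0.0221

0.2883  0.3288  0.2185  -0.0395  0.2038


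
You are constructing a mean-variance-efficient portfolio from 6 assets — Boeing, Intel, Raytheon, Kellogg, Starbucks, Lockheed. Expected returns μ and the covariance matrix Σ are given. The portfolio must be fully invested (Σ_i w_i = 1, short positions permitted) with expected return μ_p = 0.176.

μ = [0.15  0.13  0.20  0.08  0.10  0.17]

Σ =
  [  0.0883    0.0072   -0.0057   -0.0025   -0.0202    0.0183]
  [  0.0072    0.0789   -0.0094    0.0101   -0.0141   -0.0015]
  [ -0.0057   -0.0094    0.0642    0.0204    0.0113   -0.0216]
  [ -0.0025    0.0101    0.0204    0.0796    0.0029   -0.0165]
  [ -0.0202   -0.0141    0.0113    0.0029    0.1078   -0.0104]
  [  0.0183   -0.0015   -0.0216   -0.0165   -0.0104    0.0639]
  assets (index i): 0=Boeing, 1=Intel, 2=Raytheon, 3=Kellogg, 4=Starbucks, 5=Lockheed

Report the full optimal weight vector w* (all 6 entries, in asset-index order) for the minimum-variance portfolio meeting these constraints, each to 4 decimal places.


0.0761  0.1646  0.4287  -0.0566  0.0550  0.3322

u=Σ⁻¹μ = [1.2523  2.3645  4.6357  0.3867  1.3852  4.2496]
v=Σ⁻¹𝟙 = [9.4313  15.9377  21.8137  10.0386  13.0229  25.4079]
a=μᵀu=2.314266  b=𝟙ᵀu=14.274052  c=𝟙ᵀv=95.652085  D=ac−b²=17.615758
λ₁=(c·0.176−b)/D = (95.652085·0.176−14.274052)/17.615758 = 0.145365
λ₂=(a−b·0.176)/D = (2.314266−14.274052·0.176)/17.615758 = -0.011238
w* = 0.145365·u + -0.011238·v:
  w_0 = 0.145365·1.2523 + -0.011238·9.4313 = 0.0761  (Boeing)
  w_1 = 0.145365·2.3645 + -0.011238·15.9377 = 0.1646  (Intel)
  w_2 = 0.145365·4.6357 + -0.011238·21.8137 = 0.4287  (Raytheon)
  w_3 = 0.145365·0.3867 + -0.011238·10.0386 = -0.0566  (Kellogg)
  w_4 = 0.145365·1.3852 + -0.011238·13.0229 = 0.0550  (Starbucks)
  w_5 = 0.145365·4.2496 + -0.011238·25.4079 = 0.3322  (Lockheed)
Σw_i=1.0000  μᵀw=0.1760
σ²=wᵀΣw=λ₁·μ_p+λ₂ = 0.145365·0.176 + -0.011238 = 0.014346 ≈ 0.0143


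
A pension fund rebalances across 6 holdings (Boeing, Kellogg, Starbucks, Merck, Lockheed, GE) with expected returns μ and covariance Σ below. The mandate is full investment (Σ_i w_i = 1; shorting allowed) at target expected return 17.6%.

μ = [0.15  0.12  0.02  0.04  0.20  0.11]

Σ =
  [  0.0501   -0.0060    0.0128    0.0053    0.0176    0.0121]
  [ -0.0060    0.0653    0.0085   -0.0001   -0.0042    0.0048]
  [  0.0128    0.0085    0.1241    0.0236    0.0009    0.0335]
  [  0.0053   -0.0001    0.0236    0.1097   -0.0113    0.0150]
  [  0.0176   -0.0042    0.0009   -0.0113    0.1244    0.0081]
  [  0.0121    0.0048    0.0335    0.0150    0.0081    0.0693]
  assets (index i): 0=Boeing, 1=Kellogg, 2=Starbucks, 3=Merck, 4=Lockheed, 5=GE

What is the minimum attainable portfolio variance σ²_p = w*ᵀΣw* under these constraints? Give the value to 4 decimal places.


0.0330

u=Σ⁻¹μ = [2.6761  2.1702  -0.6230  0.3595  1.2715  1.0445]
v=Σ⁻¹𝟙 = [16.6921  16.5195  1.7900  7.6332  6.4529  7.0996]
a=μᵀu=1.032963  b=𝟙ᵀu=6.898815  c=𝟙ᵀv=56.187286  D=ac−b²=10.445714
λ₁=(c·0.176−b)/D = (56.187286·0.176−6.898815)/10.445714 = 0.286256
λ₂=(a−b·0.176)/D = (1.032963−6.898815·0.176)/10.445714 = -0.017350
w* = 0.286256·u + -0.017350·v:
  w_0 = 0.286256·2.6761 + -0.017350·16.6921 = 0.4765  (Boeing)
  w_1 = 0.286256·2.1702 + -0.017350·16.5195 = 0.3346  (Kellogg)
  w_2 = 0.286256·-0.6230 + -0.017350·1.7900 = -0.2094  (Starbucks)
  w_3 = 0.286256·0.3595 + -0.017350·7.6332 = -0.0295  (Merck)
  w_4 = 0.286256·1.2715 + -0.017350·6.4529 = 0.2520  (Lockheed)
  w_5 = 0.286256·1.0445 + -0.017350·7.0996 = 0.1758  (GE)
Σw_i=1.0000  μᵀw=0.1760
σ²=wᵀΣw=λ₁·μ_p+λ₂ = 0.286256·0.176 + -0.017350 = 0.033031 ≈ 0.0330


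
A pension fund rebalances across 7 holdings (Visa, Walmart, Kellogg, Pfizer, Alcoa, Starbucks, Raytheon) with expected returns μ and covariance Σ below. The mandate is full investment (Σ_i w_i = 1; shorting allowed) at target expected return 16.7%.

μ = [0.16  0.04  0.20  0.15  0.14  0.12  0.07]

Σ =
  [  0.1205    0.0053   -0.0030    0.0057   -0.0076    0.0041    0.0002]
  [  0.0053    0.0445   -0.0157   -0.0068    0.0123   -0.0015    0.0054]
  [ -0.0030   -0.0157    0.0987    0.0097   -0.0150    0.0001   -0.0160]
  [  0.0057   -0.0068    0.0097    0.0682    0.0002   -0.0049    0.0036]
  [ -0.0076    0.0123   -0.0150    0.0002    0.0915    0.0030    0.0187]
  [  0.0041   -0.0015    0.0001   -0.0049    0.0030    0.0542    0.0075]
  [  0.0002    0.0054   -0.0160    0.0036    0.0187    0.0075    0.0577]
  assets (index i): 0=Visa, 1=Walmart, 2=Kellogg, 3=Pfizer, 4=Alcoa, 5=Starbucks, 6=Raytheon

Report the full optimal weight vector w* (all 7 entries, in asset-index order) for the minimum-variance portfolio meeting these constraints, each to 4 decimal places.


x=Σ⁻¹μ = [1.2583  1.4551  2.4775  1.9909  1.5992  2.1297  0.8403]
y=Σ⁻¹𝟙 = [6.6512  26.7029  16.4189  14.9559  7.1478  17.7011  13.8113]
a=μᵀx=1.591948  b=𝟙ᵀx=11.751073  c=𝟙ᵀy=103.388995  D=ac−b²=26.502150
λ₁=(c·0.167−b)/D = (103.388995·0.167−11.751073)/26.502150 = 0.208092
λ₂=(a−b·0.167)/D = (1.591948−11.751073·0.167)/26.502150 = -0.013979
w* = 0.208092·x + -0.013979·y:
  w_0 = 0.208092·1.2583 + -0.013979·6.6512 = 0.1689  (Visa)
  w_1 = 0.208092·1.4551 + -0.013979·26.7029 = -0.0705  (Walmart)
  w_2 = 0.208092·2.4775 + -0.013979·16.4189 = 0.2860  (Kellogg)
  w_3 = 0.208092·1.9909 + -0.013979·14.9559 = 0.2052  (Pfizer)
  w_4 = 0.208092·1.5992 + -0.013979·7.1478 = 0.2329  (Alcoa)
  w_5 = 0.208092·2.1297 + -0.013979·17.7011 = 0.1957  (Starbucks)
  w_6 = 0.208092·0.8403 + -0.013979·13.8113 = -0.0182  (Raytheon)
Σw_i=1.0000  μᵀw=0.1670
σ²=wᵀΣw=λ₁·μ_p+λ₂ = 0.208092·0.167 + -0.013979 = 0.020772 ≈ 0.0208

0.1689  -0.0705  0.2860  0.2052  0.2329  0.1957  -0.0182


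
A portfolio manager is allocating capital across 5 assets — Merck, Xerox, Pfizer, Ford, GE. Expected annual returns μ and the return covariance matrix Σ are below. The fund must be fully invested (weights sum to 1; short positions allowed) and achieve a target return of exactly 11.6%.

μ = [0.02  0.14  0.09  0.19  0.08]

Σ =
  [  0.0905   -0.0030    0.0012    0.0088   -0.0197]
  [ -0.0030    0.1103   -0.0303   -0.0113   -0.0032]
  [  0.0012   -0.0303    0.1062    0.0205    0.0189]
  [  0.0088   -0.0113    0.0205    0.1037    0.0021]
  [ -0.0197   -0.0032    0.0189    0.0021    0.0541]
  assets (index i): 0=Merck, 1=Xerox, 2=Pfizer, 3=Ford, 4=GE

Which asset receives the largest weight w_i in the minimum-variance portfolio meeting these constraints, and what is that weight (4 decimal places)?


GE (0.2640)

u=Σ⁻¹μ = [0.3960  1.7072  0.7315  1.8117  1.3981]
v=Σ⁻¹𝟙 = [15.3918  12.9927  7.5389  7.8186  21.9203]
a=μᵀu=0.768828  b=𝟙ᵀu=6.044487  c=𝟙ᵀv=65.662435  D=ac−b²=13.947295
λ₁=(c·0.116−b)/D = (65.662435·0.116−6.044487)/13.947295 = 0.112735
λ₂=(a−b·0.116)/D = (0.768828−6.044487·0.116)/13.947295 = 0.004852
w* = 0.112735·u + 0.004852·v:
  w_0 = 0.112735·0.3960 + 0.004852·15.3918 = 0.1193  (Merck)
  w_1 = 0.112735·1.7072 + 0.004852·12.9927 = 0.2555  (Xerox)
  w_2 = 0.112735·0.7315 + 0.004852·7.5389 = 0.1190  (Pfizer)
  w_3 = 0.112735·1.8117 + 0.004852·7.8186 = 0.2422  (Ford)
  w_4 = 0.112735·1.3981 + 0.004852·21.9203 = 0.2640  (GE)
Σw_i=1.0000  μᵀw=0.1160
σ²=wᵀΣw=λ₁·μ_p+λ₂ = 0.112735·0.116 + 0.004852 = 0.017929 ≈ 0.0179


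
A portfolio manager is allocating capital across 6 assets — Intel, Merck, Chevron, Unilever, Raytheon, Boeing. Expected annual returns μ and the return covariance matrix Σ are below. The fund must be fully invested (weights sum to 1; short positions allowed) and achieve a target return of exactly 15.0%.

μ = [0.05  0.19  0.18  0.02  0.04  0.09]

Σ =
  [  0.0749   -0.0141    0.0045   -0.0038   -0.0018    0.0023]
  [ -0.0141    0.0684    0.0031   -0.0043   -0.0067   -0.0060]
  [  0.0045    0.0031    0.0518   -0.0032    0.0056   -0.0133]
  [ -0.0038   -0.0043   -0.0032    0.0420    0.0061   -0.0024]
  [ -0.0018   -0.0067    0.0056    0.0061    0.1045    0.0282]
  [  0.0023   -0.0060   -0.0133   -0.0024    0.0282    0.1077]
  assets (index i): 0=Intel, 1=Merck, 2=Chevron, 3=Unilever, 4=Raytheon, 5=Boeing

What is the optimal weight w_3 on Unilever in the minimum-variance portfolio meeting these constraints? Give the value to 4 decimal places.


0.0768

u=Σ⁻¹μ = [1.0330  3.0259  3.6706  1.2549  -0.0756  1.4832]
v=Σ⁻¹𝟙 = [17.2022  20.5948  20.8784  28.9992  5.1523  11.9405]
a=μᵀu=1.442848  b=𝟙ᵀu=10.391952  c=𝟙ᵀv=104.767311  D=ac−b²=43.170588
λ₁=(c·0.150−b)/D = (104.767311·0.150−10.391952)/43.170588 = 0.123305
λ₂=(a−b·0.150)/D = (1.442848−10.391952·0.150)/43.170588 = -0.002686
w* = 0.123305·u + -0.002686·v:
  w_0 = 0.123305·1.0330 + -0.002686·17.2022 = 0.0812  (Intel)
  w_1 = 0.123305·3.0259 + -0.002686·20.5948 = 0.3178  (Merck)
  w_2 = 0.123305·3.6706 + -0.002686·20.8784 = 0.3965  (Chevron)
  w_3 = 0.123305·1.2549 + -0.002686·28.9992 = 0.0768  (Unilever)
  w_4 = 0.123305·-0.0756 + -0.002686·5.1523 = -0.0232  (Raytheon)
  w_5 = 0.123305·1.4832 + -0.002686·11.9405 = 0.1508  (Boeing)
Σw_i=1.0000  μᵀw=0.1500
σ²=wᵀΣw=λ₁·μ_p+λ₂ = 0.123305·0.150 + -0.002686 = 0.015810 ≈ 0.0158


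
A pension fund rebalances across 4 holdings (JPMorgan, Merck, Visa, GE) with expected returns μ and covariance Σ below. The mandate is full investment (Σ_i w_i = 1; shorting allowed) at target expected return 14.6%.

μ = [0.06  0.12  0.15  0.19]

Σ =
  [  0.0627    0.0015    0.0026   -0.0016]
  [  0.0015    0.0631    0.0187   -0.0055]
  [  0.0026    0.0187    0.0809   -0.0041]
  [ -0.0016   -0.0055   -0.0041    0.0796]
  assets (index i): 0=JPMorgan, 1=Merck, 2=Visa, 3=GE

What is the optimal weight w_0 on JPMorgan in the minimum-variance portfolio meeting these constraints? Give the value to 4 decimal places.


0.1353

x=Σ⁻¹μ = [0.9187  1.6390  1.5775  2.5999]
y=Σ⁻¹𝟙 = [15.5925  13.9515  9.3608  14.3224]
a=μᵀx=0.982411  b=𝟙ᵀx=6.735096  c=𝟙ᵀy=53.227142  D=ac−b²=6.929411
λ₁=(c·0.146−b)/D = (53.227142·0.146−6.735096)/6.929411 = 0.149517
λ₂=(a−b·0.146)/D = (0.982411−6.735096·0.146)/6.929411 = -0.000132
w* = 0.149517·x + -0.000132·y:
  w_0 = 0.149517·0.9187 + -0.000132·15.5925 = 0.1353  (JPMorgan)
  w_1 = 0.149517·1.6390 + -0.000132·13.9515 = 0.2432  (Merck)
  w_2 = 0.149517·1.5775 + -0.000132·9.3608 = 0.2346  (Visa)
  w_3 = 0.149517·2.5999 + -0.000132·14.3224 = 0.3868  (GE)
Σw_i=1.0000  μᵀw=0.1460
σ²=wᵀΣw=λ₁·μ_p+λ₂ = 0.149517·0.146 + -0.000132 = 0.021698 ≈ 0.0217


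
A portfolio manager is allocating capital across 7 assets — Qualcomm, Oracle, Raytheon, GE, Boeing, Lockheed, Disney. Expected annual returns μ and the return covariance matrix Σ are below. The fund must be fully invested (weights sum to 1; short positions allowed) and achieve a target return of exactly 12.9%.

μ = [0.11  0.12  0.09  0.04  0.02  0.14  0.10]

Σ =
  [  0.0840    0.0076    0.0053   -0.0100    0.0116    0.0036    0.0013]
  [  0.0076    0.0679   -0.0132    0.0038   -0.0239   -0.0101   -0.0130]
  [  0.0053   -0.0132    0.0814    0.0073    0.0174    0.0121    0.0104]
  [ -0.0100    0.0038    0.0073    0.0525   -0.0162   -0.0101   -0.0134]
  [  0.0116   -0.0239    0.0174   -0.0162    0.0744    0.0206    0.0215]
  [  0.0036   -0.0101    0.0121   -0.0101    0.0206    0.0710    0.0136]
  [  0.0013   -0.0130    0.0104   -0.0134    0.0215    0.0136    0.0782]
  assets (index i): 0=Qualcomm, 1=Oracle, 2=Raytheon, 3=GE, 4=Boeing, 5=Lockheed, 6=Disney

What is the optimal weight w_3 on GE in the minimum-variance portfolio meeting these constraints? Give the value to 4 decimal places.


x=Σ⁻¹μ = [1.1188  2.2859  0.7906  1.4526  -0.0201  2.0433  1.4341]
y=Σ⁻¹𝟙 = [9.8373  23.6204  5.4799  29.7407  17.1561  12.5807  14.0135]
a=μᵀx=0.955700  b=𝟙ᵀx=9.105137  c=𝟙ᵀy=112.428568  D=ac−b²=24.544412
λ₁=(c·0.129−b)/D = (112.428568·0.129−9.105137)/24.544412 = 0.219934
λ₂=(a−b·0.129)/D = (0.955700−9.105137·0.129)/24.544412 = -0.008917
w* = 0.219934·x + -0.008917·y:
  w_0 = 0.219934·1.1188 + -0.008917·9.8373 = 0.1583  (Qualcomm)
  w_1 = 0.219934·2.2859 + -0.008917·23.6204 = 0.2921  (Oracle)
  w_2 = 0.219934·0.7906 + -0.008917·5.4799 = 0.1250  (Raytheon)
  w_3 = 0.219934·1.4526 + -0.008917·29.7407 = 0.0543  (GE)
  w_4 = 0.219934·-0.0201 + -0.008917·17.1561 = -0.1574  (Boeing)
  w_5 = 0.219934·2.0433 + -0.008917·12.5807 = 0.3372  (Lockheed)
  w_6 = 0.219934·1.4341 + -0.008917·14.0135 = 0.1905  (Disney)
Σw_i=1.0000  μᵀw=0.1290
σ²=wᵀΣw=λ₁·μ_p+λ₂ = 0.219934·0.129 + -0.008917 = 0.019454 ≈ 0.0195

0.0543


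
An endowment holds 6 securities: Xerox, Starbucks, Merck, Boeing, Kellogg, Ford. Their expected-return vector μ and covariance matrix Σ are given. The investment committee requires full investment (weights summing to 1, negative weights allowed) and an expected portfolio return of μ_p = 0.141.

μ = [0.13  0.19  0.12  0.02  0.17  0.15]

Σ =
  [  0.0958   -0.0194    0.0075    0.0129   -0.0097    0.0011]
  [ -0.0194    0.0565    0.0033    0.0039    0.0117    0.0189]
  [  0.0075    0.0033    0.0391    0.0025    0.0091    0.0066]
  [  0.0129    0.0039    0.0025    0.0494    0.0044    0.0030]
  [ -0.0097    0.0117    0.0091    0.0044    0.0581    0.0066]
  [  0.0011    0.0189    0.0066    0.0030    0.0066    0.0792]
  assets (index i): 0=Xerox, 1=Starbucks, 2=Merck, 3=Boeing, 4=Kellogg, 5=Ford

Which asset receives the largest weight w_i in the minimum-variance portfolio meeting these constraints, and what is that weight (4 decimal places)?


Starbucks (0.2497)

p=Σ⁻¹μ = [2.2308  3.3471  1.7401  -0.7830  2.3254  0.7551]
q=Σ⁻¹𝟙 = [11.4096  15.2781  17.5289  13.7818  11.5835  5.8738]
a=μᵀp=1.627674  b=𝟙ᵀp=9.615447  c=𝟙ᵀq=75.455645  D=ac−b²=30.360369
λ₁=(c·0.141−b)/D = (75.455645·0.141−9.615447)/30.360369 = 0.033722
λ₂=(a−b·0.141)/D = (1.627674−9.615447·0.141)/30.360369 = 0.008956
w* = 0.033722·p + 0.008956·q:
  w_0 = 0.033722·2.2308 + 0.008956·11.4096 = 0.1774  (Xerox)
  w_1 = 0.033722·3.3471 + 0.008956·15.2781 = 0.2497  (Starbucks)
  w_2 = 0.033722·1.7401 + 0.008956·17.5289 = 0.2157  (Merck)
  w_3 = 0.033722·-0.7830 + 0.008956·13.7818 = 0.0970  (Boeing)
  w_4 = 0.033722·2.3254 + 0.008956·11.5835 = 0.1822  (Kellogg)
  w_5 = 0.033722·0.7551 + 0.008956·5.8738 = 0.0781  (Ford)
Σw_i=1.0000  μᵀw=0.1410
σ²=wᵀΣw=λ₁·μ_p+λ₂ = 0.033722·0.141 + 0.008956 = 0.013710 ≈ 0.0137


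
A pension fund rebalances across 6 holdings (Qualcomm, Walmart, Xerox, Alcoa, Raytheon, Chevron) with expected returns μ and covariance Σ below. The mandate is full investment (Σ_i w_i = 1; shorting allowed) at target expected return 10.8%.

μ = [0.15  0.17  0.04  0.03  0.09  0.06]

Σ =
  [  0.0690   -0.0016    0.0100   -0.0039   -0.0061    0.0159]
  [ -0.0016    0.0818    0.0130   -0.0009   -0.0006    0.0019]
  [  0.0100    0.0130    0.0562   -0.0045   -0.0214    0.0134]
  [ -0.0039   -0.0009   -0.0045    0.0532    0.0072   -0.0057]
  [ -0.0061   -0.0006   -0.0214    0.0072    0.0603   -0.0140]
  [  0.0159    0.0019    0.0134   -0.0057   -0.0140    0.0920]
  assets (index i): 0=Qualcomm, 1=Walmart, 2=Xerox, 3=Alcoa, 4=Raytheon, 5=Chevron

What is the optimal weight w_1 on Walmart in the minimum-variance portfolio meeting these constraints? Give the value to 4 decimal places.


g=Σ⁻¹μ = [2.2422  2.0493  0.5195  0.5926  1.9654  0.4825]
h=Σ⁻¹𝟙 = [12.4413  9.0617  22.4531  19.3579  26.0085  10.4191]
a=μᵀg=0.929098  b=𝟙ᵀg=7.851465  c=𝟙ᵀh=99.741662  D=ac−b²=31.024242
λ₁=(c·0.108−b)/D = (99.741662·0.108−7.851465)/31.024242 = 0.094140
λ₂=(a−b·0.108)/D = (0.929098−7.851465·0.108)/31.024242 = 0.002615
w* = 0.094140·g + 0.002615·h:
  w_0 = 0.094140·2.2422 + 0.002615·12.4413 = 0.2436  (Qualcomm)
  w_1 = 0.094140·2.0493 + 0.002615·9.0617 = 0.2166  (Walmart)
  w_2 = 0.094140·0.5195 + 0.002615·22.4531 = 0.1076  (Xerox)
  w_3 = 0.094140·0.5926 + 0.002615·19.3579 = 0.1064  (Alcoa)
  w_4 = 0.094140·1.9654 + 0.002615·26.0085 = 0.2530  (Raytheon)
  w_5 = 0.094140·0.4825 + 0.002615·10.4191 = 0.0727  (Chevron)
Σw_i=1.0000  μᵀw=0.1080
σ²=wᵀΣw=λ₁·μ_p+λ₂ = 0.094140·0.108 + 0.002615 = 0.012783 ≈ 0.0128

0.2166


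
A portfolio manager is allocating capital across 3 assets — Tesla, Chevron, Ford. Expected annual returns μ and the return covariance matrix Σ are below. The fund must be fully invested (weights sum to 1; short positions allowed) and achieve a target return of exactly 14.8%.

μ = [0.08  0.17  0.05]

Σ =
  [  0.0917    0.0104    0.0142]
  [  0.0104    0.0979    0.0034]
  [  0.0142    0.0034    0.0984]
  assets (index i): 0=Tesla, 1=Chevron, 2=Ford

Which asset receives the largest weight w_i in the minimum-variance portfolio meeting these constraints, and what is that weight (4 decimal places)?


Chevron (0.7685)

u=Σ⁻¹μ = [0.6287  1.6572  0.3601]
v=Σ⁻¹𝟙 = [8.5491  9.0070  8.6177]
a=μᵀu=0.350022  b=𝟙ᵀu=2.646011  c=𝟙ᵀv=26.173841  D=ac−b²=2.160047
λ₁=(c·0.148−b)/D = (26.173841·0.148−2.646011)/2.160047 = 0.568376
λ₂=(a−b·0.148)/D = (0.350022−2.646011·0.148)/2.160047 = -0.019253
w* = 0.568376·u + -0.019253·v:
  w_0 = 0.568376·0.6287 + -0.019253·8.5491 = 0.1927  (Tesla)
  w_1 = 0.568376·1.6572 + -0.019253·9.0070 = 0.7685  (Chevron)
  w_2 = 0.568376·0.3601 + -0.019253·8.6177 = 0.0388  (Ford)
Σw_i=1.0000  μᵀw=0.1480
σ²=wᵀΣw=λ₁·μ_p+λ₂ = 0.568376·0.148 + -0.019253 = 0.064866 ≈ 0.0649


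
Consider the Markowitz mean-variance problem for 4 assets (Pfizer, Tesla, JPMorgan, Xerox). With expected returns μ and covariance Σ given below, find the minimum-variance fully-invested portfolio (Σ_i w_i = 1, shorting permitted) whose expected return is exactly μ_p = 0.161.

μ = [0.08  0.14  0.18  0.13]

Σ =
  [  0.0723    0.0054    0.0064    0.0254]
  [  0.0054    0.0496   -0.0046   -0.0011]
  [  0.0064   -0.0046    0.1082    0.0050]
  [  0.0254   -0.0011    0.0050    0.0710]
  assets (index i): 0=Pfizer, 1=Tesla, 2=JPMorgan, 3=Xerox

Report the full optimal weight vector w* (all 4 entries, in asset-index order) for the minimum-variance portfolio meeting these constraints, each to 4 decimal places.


p=Σ⁻¹μ = [0.1301  3.0044  1.7046  1.7109]
q=Σ⁻¹𝟙 = [7.6207  20.4248  9.1500  11.0303]
a=μᵀp=0.960275  b=𝟙ᵀp=6.550072  c=𝟙ᵀq=48.225832  D=ac−b²=3.406597
λ₁=(c·0.161−b)/D = (48.225832·0.161−6.550072)/3.406597 = 0.356452
λ₂=(a−b·0.161)/D = (0.960275−6.550072·0.161)/3.406597 = -0.027678
w* = 0.356452·p + -0.027678·q:
  w_0 = 0.356452·0.1301 + -0.027678·7.6207 = -0.1645  (Pfizer)
  w_1 = 0.356452·3.0044 + -0.027678·20.4248 = 0.5056  (Tesla)
  w_2 = 0.356452·1.7046 + -0.027678·9.1500 = 0.3543  (JPMorgan)
  w_3 = 0.356452·1.7109 + -0.027678·11.0303 = 0.3046  (Xerox)
Σw_i=1.0000  μᵀw=0.1610
σ²=wᵀΣw=λ₁·μ_p+λ₂ = 0.356452·0.161 + -0.027678 = 0.029711 ≈ 0.0297

-0.1645  0.5056  0.3543  0.3046


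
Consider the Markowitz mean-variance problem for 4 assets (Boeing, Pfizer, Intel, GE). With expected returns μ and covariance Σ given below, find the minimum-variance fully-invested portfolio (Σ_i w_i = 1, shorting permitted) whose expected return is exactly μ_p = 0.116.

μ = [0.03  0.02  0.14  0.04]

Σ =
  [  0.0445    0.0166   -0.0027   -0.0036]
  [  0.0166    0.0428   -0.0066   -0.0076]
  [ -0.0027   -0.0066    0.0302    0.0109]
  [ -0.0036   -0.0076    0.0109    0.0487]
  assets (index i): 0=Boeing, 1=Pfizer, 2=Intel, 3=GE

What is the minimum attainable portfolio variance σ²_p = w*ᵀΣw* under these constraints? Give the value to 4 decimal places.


0.0186

u=Σ⁻¹μ = [0.6011  0.9799  4.9346  -0.0858]
v=Σ⁻¹𝟙 = [16.5187  25.3654  33.5635  18.2013]
a=μᵀu=0.725044  b=𝟙ᵀu=6.429811  c=𝟙ᵀv=93.648847  D=ac−b²=26.557037
λ₁=(c·0.116−b)/D = (93.648847·0.116−6.429811)/26.557037 = 0.166941
λ₂=(a−b·0.116)/D = (0.725044−6.429811·0.116)/26.557037 = -0.000784
w* = 0.166941·u + -0.000784·v:
  w_0 = 0.166941·0.6011 + -0.000784·16.5187 = 0.0874  (Boeing)
  w_1 = 0.166941·0.9799 + -0.000784·25.3654 = 0.1437  (Pfizer)
  w_2 = 0.166941·4.9346 + -0.000784·33.5635 = 0.7975  (Intel)
  w_3 = 0.166941·-0.0858 + -0.000784·18.2013 = -0.0286  (GE)
Σw_i=1.0000  μᵀw=0.1160
σ²=wᵀΣw=λ₁·μ_p+λ₂ = 0.166941·0.116 + -0.000784 = 0.018581 ≈ 0.0186


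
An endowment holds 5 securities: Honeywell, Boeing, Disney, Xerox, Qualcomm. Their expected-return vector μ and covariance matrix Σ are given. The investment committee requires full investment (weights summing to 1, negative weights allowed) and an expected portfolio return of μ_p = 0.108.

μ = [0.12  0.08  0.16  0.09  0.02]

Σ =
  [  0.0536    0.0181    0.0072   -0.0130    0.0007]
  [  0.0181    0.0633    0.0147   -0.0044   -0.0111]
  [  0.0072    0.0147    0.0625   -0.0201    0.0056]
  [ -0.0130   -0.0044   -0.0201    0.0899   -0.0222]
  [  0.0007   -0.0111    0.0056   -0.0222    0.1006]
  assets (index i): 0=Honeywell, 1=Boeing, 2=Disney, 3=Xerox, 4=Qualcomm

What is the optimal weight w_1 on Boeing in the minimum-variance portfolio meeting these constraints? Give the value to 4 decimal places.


x=Σ⁻¹μ = [2.2987  0.1715  2.8890  2.1131  0.5072]
y=Σ⁻¹𝟙 = [17.7653  10.8737  17.0449  21.7044  14.8573]
a=μᵀx=0.952122  b=𝟙ᵀx=7.979457  c=𝟙ᵀy=82.245648  D=ac−b²=14.636124
λ₁=(c·0.108−b)/D = (82.245648·0.108−7.979457)/14.636124 = 0.061702
λ₂=(a−b·0.108)/D = (0.952122−7.979457·0.108)/14.636124 = 0.006172
w* = 0.061702·x + 0.006172·y:
  w_0 = 0.061702·2.2987 + 0.006172·17.7653 = 0.2515  (Honeywell)
  w_1 = 0.061702·0.1715 + 0.006172·10.8737 = 0.0777  (Boeing)
  w_2 = 0.061702·2.8890 + 0.006172·17.0449 = 0.2835  (Disney)
  w_3 = 0.061702·2.1131 + 0.006172·21.7044 = 0.2643  (Xerox)
  w_4 = 0.061702·0.5072 + 0.006172·14.8573 = 0.1230  (Qualcomm)
Σw_i=1.0000  μᵀw=0.1080
σ²=wᵀΣw=λ₁·μ_p+λ₂ = 0.061702·0.108 + 0.006172 = 0.012836 ≈ 0.0128

0.0777


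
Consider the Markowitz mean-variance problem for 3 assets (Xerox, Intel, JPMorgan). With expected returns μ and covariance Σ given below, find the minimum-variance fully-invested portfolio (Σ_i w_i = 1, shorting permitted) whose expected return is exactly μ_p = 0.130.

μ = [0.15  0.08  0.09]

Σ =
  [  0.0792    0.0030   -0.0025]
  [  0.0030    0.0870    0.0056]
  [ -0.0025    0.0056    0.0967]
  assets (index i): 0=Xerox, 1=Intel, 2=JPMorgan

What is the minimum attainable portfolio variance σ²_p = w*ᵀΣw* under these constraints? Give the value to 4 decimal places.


0.0423

g=Σ⁻¹μ = [1.8933  0.7942  0.9337]
h=Σ⁻¹𝟙 = [12.5494  10.4138  10.0626]
a=μᵀg=0.431562  b=𝟙ᵀg=3.621156  c=𝟙ᵀh=33.025868  D=ac−b²=1.139948
λ₁=(c·0.130−b)/D = (33.025868·0.130−3.621156)/1.139948 = 0.589682
λ₂=(a−b·0.130)/D = (0.431562−3.621156·0.130)/1.139948 = -0.034377
w* = 0.589682·g + -0.034377·h:
  w_0 = 0.589682·1.8933 + -0.034377·12.5494 = 0.6851  (Xerox)
  w_1 = 0.589682·0.7942 + -0.034377·10.4138 = 0.1103  (Intel)
  w_2 = 0.589682·0.9337 + -0.034377·10.0626 = 0.2046  (JPMorgan)
Σw_i=1.0000  μᵀw=0.1300
σ²=wᵀΣw=λ₁·μ_p+λ₂ = 0.589682·0.130 + -0.034377 = 0.042282 ≈ 0.0423


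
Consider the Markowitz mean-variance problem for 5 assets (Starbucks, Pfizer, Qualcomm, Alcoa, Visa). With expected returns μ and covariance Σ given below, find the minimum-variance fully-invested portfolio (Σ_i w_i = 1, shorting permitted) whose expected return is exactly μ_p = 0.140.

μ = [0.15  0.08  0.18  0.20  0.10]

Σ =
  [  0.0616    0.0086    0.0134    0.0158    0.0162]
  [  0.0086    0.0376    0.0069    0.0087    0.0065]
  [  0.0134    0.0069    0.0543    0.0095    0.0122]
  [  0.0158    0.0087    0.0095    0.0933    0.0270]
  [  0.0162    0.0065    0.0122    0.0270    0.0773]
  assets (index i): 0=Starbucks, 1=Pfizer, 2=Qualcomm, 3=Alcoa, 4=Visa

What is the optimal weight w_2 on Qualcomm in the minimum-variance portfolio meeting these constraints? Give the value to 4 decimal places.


p=Σ⁻¹μ = [1.3382  0.9878  2.5907  1.5688  -0.0267]
q=Σ⁻¹𝟙 = [8.0763  20.5153  11.6587  4.4811  6.1137]
a=μᵀp=1.057175  b=𝟙ᵀp=6.458810  c=𝟙ᵀq=50.845015  D=ac−b²=12.035848
λ₁=(c·0.140−b)/D = (50.845015·0.140−6.458810)/12.035848 = 0.054794
λ₂=(a−b·0.140)/D = (1.057175−6.458810·0.140)/12.035848 = 0.012707
w* = 0.054794·p + 0.012707·q:
  w_0 = 0.054794·1.3382 + 0.012707·8.0763 = 0.1760  (Starbucks)
  w_1 = 0.054794·0.9878 + 0.012707·20.5153 = 0.3148  (Pfizer)
  w_2 = 0.054794·2.5907 + 0.012707·11.6587 = 0.2901  (Qualcomm)
  w_3 = 0.054794·1.5688 + 0.012707·4.4811 = 0.1429  (Alcoa)
  w_4 = 0.054794·-0.0267 + 0.012707·6.1137 = 0.0762  (Visa)
Σw_i=1.0000  μᵀw=0.1400
σ²=wᵀΣw=λ₁·μ_p+λ₂ = 0.054794·0.140 + 0.012707 = 0.020378 ≈ 0.0204

0.2901


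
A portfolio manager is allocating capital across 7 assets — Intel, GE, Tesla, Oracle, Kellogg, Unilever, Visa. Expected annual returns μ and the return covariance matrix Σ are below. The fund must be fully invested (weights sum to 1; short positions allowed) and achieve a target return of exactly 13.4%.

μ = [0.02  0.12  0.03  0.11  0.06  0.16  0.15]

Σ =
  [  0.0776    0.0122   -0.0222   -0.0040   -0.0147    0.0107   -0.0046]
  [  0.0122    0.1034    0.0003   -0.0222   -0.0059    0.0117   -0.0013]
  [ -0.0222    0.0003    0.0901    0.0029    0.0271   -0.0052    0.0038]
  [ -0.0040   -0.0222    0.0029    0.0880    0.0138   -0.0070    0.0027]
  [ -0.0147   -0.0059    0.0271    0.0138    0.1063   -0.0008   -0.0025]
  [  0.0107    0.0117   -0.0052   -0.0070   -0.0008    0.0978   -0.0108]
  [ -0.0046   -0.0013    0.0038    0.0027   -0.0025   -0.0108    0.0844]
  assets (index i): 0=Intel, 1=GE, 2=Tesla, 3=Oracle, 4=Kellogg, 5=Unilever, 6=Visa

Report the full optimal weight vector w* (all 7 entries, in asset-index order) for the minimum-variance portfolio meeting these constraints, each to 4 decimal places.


g=Σ⁻¹μ = [0.1419  1.3327  0.1937  1.5967  0.4618  1.8092  1.9909]
h=Σ⁻¹𝟙 = [16.3710  10.0200  12.3762  13.4309  7.7237  10.4050  13.4683]
a=μᵀg=0.960033  b=𝟙ᵀg=7.526961  c=𝟙ᵀh=83.795017  D=ac−b²=23.790799
λ₁=(c·0.134−b)/D = (83.795017·0.134−7.526961)/23.790799 = 0.155588
λ₂=(a−b·0.134)/D = (0.960033−7.526961·0.134)/23.790799 = -0.002042
w* = 0.155588·g + -0.002042·h:
  w_0 = 0.155588·0.1419 + -0.002042·16.3710 = -0.0113  (Intel)
  w_1 = 0.155588·1.3327 + -0.002042·10.0200 = 0.1869  (GE)
  w_2 = 0.155588·0.1937 + -0.002042·12.3762 = 0.0049  (Tesla)
  w_3 = 0.155588·1.5967 + -0.002042·13.4309 = 0.2210  (Oracle)
  w_4 = 0.155588·0.4618 + -0.002042·7.7237 = 0.0561  (Kellogg)
  w_5 = 0.155588·1.8092 + -0.002042·10.4050 = 0.2602  (Unilever)
  w_6 = 0.155588·1.9909 + -0.002042·13.4683 = 0.2823  (Visa)
Σw_i=1.0000  μᵀw=0.1340
σ²=wᵀΣw=λ₁·μ_p+λ₂ = 0.155588·0.134 + -0.002042 = 0.018807 ≈ 0.0188

-0.0113  0.1869  0.0049  0.2210  0.0561  0.2602  0.2823


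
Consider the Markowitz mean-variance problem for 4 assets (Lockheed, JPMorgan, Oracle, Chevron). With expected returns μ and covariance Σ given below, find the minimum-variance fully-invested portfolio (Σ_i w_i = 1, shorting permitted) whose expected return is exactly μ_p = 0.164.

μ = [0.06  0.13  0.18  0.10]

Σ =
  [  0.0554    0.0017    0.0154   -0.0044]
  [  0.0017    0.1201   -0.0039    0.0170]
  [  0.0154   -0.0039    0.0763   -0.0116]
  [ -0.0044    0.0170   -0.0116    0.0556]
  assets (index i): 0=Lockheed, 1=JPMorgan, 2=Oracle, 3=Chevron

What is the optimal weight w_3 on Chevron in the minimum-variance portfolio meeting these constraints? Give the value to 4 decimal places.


x=Σ⁻¹μ = [0.4953  0.8602  2.6258  2.1226]
y=Σ⁻¹𝟙 = [15.7926  5.6643  13.2908  20.2764]
a=μᵀx=0.826451  b=𝟙ᵀx=6.103910  c=𝟙ᵀy=55.024142  D=ac−b²=8.217038
λ₁=(c·0.164−b)/D = (55.024142·0.164−6.103910)/8.217038 = 0.355365
λ₂=(a−b·0.164)/D = (0.826451−6.103910·0.164)/8.217038 = -0.021247
w* = 0.355365·x + -0.021247·y:
  w_0 = 0.355365·0.4953 + -0.021247·15.7926 = -0.1595  (Lockheed)
  w_1 = 0.355365·0.8602 + -0.021247·5.6643 = 0.1853  (JPMorgan)
  w_2 = 0.355365·2.6258 + -0.021247·13.2908 = 0.6507  (Oracle)
  w_3 = 0.355365·2.1226 + -0.021247·20.2764 = 0.3235  (Chevron)
Σw_i=1.0000  μᵀw=0.1640
σ²=wᵀΣw=λ₁·μ_p+λ₂ = 0.355365·0.164 + -0.021247 = 0.037033 ≈ 0.0370

0.3235


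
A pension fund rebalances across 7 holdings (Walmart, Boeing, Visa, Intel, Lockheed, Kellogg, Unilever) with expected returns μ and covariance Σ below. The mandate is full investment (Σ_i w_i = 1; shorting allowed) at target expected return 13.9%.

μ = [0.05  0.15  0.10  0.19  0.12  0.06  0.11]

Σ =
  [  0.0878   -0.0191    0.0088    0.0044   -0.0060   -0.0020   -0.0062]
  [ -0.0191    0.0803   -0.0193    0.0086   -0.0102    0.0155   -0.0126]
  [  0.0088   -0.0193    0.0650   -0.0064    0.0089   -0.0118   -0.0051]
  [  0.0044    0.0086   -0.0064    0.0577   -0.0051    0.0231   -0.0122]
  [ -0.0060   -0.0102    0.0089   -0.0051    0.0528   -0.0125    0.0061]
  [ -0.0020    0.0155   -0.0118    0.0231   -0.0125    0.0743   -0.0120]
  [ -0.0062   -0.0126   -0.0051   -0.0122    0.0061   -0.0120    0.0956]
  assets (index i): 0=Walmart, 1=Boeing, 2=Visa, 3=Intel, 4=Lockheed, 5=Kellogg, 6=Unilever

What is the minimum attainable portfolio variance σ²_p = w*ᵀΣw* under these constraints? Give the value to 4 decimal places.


p=Σ⁻¹μ = [1.1250  2.9570  2.4583  3.6035  2.7342  0.2846  2.0656]
q=Σ⁻¹𝟙 = [16.7435  23.2307  22.2743  15.0530  24.4859  14.9526  18.0317]
a=μᵀp=2.002697  b=𝟙ᵀp=15.228242  c=𝟙ᵀq=134.771728  D=ac−b²=38.007642
λ₁=(c·0.139−b)/D = (134.771728·0.139−15.228242)/38.007642 = 0.092219
λ₂=(a−b·0.139)/D = (2.002697−15.228242·0.139)/38.007642 = -0.003000
w* = 0.092219·p + -0.003000·q:
  w_0 = 0.092219·1.1250 + -0.003000·16.7435 = 0.0535  (Walmart)
  w_1 = 0.092219·2.9570 + -0.003000·23.2307 = 0.2030  (Boeing)
  w_2 = 0.092219·2.4583 + -0.003000·22.2743 = 0.1599  (Visa)
  w_3 = 0.092219·3.6035 + -0.003000·15.0530 = 0.2872  (Intel)
  w_4 = 0.092219·2.7342 + -0.003000·24.4859 = 0.1787  (Lockheed)
  w_5 = 0.092219·0.2846 + -0.003000·14.9526 = -0.0186  (Kellogg)
  w_6 = 0.092219·2.0656 + -0.003000·18.0317 = 0.1364  (Unilever)
Σw_i=1.0000  μᵀw=0.1390
σ²=wᵀΣw=λ₁·μ_p+λ₂ = 0.092219·0.139 + -0.003000 = 0.009818 ≈ 0.0098

0.0098


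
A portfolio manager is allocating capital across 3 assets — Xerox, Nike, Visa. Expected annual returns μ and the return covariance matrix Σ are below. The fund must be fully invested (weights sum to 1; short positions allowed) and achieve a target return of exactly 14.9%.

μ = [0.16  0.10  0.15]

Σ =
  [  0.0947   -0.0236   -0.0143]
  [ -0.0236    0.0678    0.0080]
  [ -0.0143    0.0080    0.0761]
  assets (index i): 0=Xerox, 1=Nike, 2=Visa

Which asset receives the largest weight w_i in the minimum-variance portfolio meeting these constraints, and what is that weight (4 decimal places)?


Xerox (0.4488)

p=Σ⁻¹μ = [2.5494  2.0992  2.2295]
q=Σ⁻¹𝟙 = [17.5072  19.1420  14.4181]
a=μᵀp=0.952240  b=𝟙ᵀp=6.878056  c=𝟙ᵀq=51.067214  D=ac−b²=1.320564
λ₁=(c·0.149−b)/D = (51.067214·0.149−6.878056)/1.320564 = 0.553520
λ₂=(a−b·0.149)/D = (0.952240−6.878056·0.149)/1.320564 = -0.054970
w* = 0.553520·p + -0.054970·q:
  w_0 = 0.553520·2.5494 + -0.054970·17.5072 = 0.4488  (Xerox)
  w_1 = 0.553520·2.0992 + -0.054970·19.1420 = 0.1098  (Nike)
  w_2 = 0.553520·2.2295 + -0.054970·14.4181 = 0.4415  (Visa)
Σw_i=1.0000  μᵀw=0.1490
σ²=wᵀΣw=λ₁·μ_p+λ₂ = 0.553520·0.149 + -0.054970 = 0.027505 ≈ 0.0275


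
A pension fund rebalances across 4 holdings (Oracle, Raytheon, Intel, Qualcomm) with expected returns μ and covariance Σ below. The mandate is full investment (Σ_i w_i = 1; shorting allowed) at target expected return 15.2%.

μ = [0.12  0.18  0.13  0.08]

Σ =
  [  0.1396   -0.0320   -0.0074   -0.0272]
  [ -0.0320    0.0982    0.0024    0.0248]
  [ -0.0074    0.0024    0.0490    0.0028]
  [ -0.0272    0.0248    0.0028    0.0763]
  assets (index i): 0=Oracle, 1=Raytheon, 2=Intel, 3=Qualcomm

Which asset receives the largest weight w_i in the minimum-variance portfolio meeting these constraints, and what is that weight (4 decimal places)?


u=Σ⁻¹μ = [1.6510  2.0871  2.7512  0.8577]
v=Σ⁻¹𝟙 = [13.3686  10.5736  21.1286  13.6598]
a=μᵀu=1.000069  b=𝟙ᵀu=7.346973  c=𝟙ᵀv=58.730531  D=ac−b²=4.756587
λ₁=(c·0.152−b)/D = (58.730531·0.152−7.346973)/4.756587 = 0.332185
λ₂=(a−b·0.152)/D = (1.000069−7.346973·0.152)/4.756587 = -0.024528
w* = 0.332185·u + -0.024528·v:
  w_0 = 0.332185·1.6510 + -0.024528·13.3686 = 0.2205  (Oracle)
  w_1 = 0.332185·2.0871 + -0.024528·10.5736 = 0.4340  (Raytheon)
  w_2 = 0.332185·2.7512 + -0.024528·21.1286 = 0.3956  (Intel)
  w_3 = 0.332185·0.8577 + -0.024528·13.6598 = -0.0501  (Qualcomm)
Σw_i=1.0000  μᵀw=0.1520
σ²=wᵀΣw=λ₁·μ_p+λ₂ = 0.332185·0.152 + -0.024528 = 0.025964 ≈ 0.0260

Raytheon (0.4340)


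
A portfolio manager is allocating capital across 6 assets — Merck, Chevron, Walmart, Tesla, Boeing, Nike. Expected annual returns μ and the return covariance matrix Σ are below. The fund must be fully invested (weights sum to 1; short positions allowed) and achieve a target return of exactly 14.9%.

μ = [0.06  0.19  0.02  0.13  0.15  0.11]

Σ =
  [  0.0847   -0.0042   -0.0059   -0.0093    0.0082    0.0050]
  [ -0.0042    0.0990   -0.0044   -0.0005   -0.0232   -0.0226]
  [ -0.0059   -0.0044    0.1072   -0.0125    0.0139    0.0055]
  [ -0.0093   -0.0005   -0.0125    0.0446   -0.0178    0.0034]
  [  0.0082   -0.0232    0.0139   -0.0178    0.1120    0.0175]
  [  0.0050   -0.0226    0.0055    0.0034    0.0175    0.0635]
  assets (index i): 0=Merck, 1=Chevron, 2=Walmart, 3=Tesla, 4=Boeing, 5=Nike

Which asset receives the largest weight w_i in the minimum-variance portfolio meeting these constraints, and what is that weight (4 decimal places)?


p=Σ⁻¹μ = [1.0069  2.9310  0.4543  4.0083  2.1650  1.8455]
q=Σ⁻¹𝟙 = [15.0946  17.8091  12.3460  33.3220  13.0172  14.4569]
a=μᵀp=1.675229  b=𝟙ᵀp=12.411029  c=𝟙ᵀq=106.045804  D=ac−b²=23.617317
λ₁=(c·0.149−b)/D = (106.045804·0.149−12.411029)/23.617317 = 0.143530
λ₂=(a−b·0.149)/D = (1.675229−12.411029·0.149)/23.617317 = -0.007368
w* = 0.143530·p + -0.007368·q:
  w_0 = 0.143530·1.0069 + -0.007368·15.0946 = 0.0333  (Merck)
  w_1 = 0.143530·2.9310 + -0.007368·17.8091 = 0.2895  (Chevron)
  w_2 = 0.143530·0.4543 + -0.007368·12.3460 = -0.0258  (Walmart)
  w_3 = 0.143530·4.0083 + -0.007368·33.3220 = 0.3298  (Tesla)
  w_4 = 0.143530·2.1650 + -0.007368·13.0172 = 0.2148  (Boeing)
  w_5 = 0.143530·1.8455 + -0.007368·14.4569 = 0.1584  (Nike)
Σw_i=1.0000  μᵀw=0.1490
σ²=wᵀΣw=λ₁·μ_p+λ₂ = 0.143530·0.149 + -0.007368 = 0.014018 ≈ 0.0140

Tesla (0.3298)
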